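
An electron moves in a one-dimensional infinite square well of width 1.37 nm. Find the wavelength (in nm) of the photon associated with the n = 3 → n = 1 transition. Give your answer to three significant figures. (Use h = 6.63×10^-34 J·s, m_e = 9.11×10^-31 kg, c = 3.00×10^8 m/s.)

λ = 774 nm

E_1 = h²/(8m_eL²) = 3.213×10^-20 J, so ΔE = (3² − 1²)E_1 = 2.570×10^-19 J.
λ = hc/ΔE = (6.63×10^-34·3.00×10^8)/2.570×10^-19 = 7.74×10^-7 m = 774 nm.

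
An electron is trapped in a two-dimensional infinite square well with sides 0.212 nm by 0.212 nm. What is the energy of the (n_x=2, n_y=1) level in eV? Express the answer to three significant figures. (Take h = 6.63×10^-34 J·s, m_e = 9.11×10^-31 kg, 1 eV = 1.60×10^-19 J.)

For a 2D rectangular well E = (h²/8m_e)·Σ n_i²/L_i² = (6.63×10^-34)²/(8·9.11×10^-31) · [2²/(0.212 nm)² + 1²/(0.212 nm)²].
Evaluating gives E = 6.710×10^-18 J = 41.9 eV.

E = 41.9 eV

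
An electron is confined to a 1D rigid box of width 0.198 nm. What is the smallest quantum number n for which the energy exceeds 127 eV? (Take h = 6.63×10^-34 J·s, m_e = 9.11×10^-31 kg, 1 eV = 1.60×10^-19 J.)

E_1 = h²/(8m_eL²) = 1.538×10^-18 J = 9.613 eV.
Need n² > 127/9.613 = 13.21, i.e. n > 3.635.
The smallest integer satisfying this is n = 4.

n = 4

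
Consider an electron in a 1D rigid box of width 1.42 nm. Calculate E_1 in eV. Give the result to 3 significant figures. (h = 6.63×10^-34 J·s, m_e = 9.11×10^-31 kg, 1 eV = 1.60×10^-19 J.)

For an infinite well E_n = n²h²/(8m_eL²), so E_1 = h²/(8m_eL²) = (6.63×10^-34)²/(8·9.11×10^-31·(1.42×10^-9 m)²) = 2.991×10^-20 J.
Converting, E_1 = 2.991×10^-20 J / (1.60×10^-19 J/eV) = 0.187 eV.

E_1 = 0.187 eV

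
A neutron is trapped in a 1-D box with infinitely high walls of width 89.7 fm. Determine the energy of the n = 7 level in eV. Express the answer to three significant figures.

For an infinite well E_n = n²h²/(8m_nL²), so E_1 = h²/(8m_nL²) = (6.626×10^-34)²/(8·1.675×10^-27·(8.97×10^-14 m)²) = 4.072×10^-15 J.
Then E_7 = 7²·E_1 = 49·4.072×10^-15 J = 1.995×10^-13 J.
Converting, E_7 = 1.995×10^-13 J / (1.602×10^-19 J/eV) = 1.25×10^6 eV.

E_7 = 1.25×10^6 eV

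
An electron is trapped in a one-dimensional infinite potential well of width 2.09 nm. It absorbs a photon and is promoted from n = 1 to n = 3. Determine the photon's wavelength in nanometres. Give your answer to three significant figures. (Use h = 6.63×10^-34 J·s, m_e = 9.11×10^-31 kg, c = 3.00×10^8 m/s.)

E_1 = h²/(8m_eL²) = 1.381×10^-20 J, so ΔE = (3² − 1²)E_1 = 1.105×10^-19 J.
λ = hc/ΔE = (6.63×10^-34·3.00×10^8)/1.105×10^-19 = 1.80×10^-6 m = 1.80×10^3 nm.

λ = 1.80×10^3 nm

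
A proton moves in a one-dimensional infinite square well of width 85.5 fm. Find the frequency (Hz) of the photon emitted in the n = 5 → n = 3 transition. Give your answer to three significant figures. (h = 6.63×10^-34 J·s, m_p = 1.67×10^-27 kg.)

E_1 = h²/(8m_pL²) = 4.501×10^-15 J and ΔE = (5² − 3²)E_1 = 7.202×10^-14 J.
f = ΔE/h = 7.202×10^-14/6.63×10^-34 = 1.09×10^20 Hz.

f = 1.09×10^20 Hz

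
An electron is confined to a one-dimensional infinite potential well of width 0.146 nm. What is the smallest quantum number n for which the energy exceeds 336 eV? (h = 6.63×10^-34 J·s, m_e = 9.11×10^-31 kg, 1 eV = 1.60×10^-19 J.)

n = 5

E_1 = h²/(8m_eL²) = 2.830×10^-18 J = 17.69 eV.
Need n² > 336/17.69 = 18.99, i.e. n > 4.358.
The smallest integer satisfying this is n = 5.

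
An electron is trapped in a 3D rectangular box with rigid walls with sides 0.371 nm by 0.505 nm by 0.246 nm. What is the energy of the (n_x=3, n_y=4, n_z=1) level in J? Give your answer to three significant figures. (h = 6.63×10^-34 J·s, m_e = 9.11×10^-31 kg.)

E = 8.72×10^-18 J

For a 3D rectangular well E = (h²/8m_e)·Σ n_i²/L_i² = (6.63×10^-34)²/(8·9.11×10^-31) · [3²/(0.371 nm)² + 4²/(0.505 nm)² + 1²/(0.246 nm)²].
Evaluating gives E = 8.72×10^-18 J.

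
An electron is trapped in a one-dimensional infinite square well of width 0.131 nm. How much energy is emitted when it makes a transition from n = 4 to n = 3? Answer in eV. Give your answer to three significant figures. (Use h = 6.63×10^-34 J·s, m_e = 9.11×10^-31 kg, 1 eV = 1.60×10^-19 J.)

E_1 = h²/(8m_eL²) = 3.515×10^-18 J.
|ΔE| = |4² − 3²|·E_1 = 7·3.515×10^-18 J = 2.461×10^-17 J = 154 eV.

|ΔE| = 154 eV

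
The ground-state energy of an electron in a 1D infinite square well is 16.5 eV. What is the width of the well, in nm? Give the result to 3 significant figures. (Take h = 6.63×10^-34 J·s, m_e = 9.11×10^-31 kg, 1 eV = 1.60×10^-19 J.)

L = 0.151 nm

From E_n = n²h²/(8m_eL²), L = n·h/√(8m_eE_n).
E_1 = 16.5 eV = 2.640×10^-18 J, so L = 1·6.63×10^-34/√(8·9.11×10^-31·2.640×10^-18) = 1.51×10^-10 m = 0.151 nm.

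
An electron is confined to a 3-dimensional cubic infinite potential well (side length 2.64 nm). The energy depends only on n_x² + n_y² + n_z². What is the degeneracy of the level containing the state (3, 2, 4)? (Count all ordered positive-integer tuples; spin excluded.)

degeneracy = 6

The level has n_x² + n_y² + n_z² = 29. The ordered positive-integer solutions are (2, 3, 4), (2, 4, 3), (3, 2, 4), (3, 4, 2), (4, 2, 3), (4, 3, 2).
That gives 6 states.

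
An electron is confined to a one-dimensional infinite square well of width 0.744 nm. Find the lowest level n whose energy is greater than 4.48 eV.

n = 3

E_1 = h²/(8m_eL²) = 1.088×10^-19 J = 0.6792 eV.
Need n² > 4.48/0.6792 = 6.596, i.e. n > 2.568.
The smallest integer satisfying this is n = 3.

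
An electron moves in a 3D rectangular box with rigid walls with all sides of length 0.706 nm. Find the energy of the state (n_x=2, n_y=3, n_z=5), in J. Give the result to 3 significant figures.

E = 4.59×10^-18 J

For a 3D rectangular well E = (h²/8m_e)·Σ n_i²/L_i² = (6.626×10^-34)²/(8·9.109×10^-31) · [2²/(0.706 nm)² + 3²/(0.706 nm)² + 5²/(0.706 nm)²].
Evaluating gives E = 4.59×10^-18 J.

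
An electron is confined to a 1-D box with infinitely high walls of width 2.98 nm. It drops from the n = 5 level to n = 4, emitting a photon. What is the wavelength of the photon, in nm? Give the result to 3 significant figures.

λ = 3.25×10^3 nm

E_1 = h²/(8m_eL²) = 6.784×10^-21 J, so ΔE = (5² − 4²)E_1 = 6.106×10^-20 J.
λ = hc/ΔE = (6.626×10^-34·2.998×10^8)/6.106×10^-20 = 3.25×10^-6 m = 3.25×10^3 nm.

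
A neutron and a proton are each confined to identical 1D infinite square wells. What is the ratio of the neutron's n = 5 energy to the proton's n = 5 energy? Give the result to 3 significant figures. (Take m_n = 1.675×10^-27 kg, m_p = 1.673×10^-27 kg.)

0.999

E_n ∝ 1/m at fixed n and L, so the ratio is m_p/m_n = 1.673×10^-27/1.675×10^-27 = 0.999.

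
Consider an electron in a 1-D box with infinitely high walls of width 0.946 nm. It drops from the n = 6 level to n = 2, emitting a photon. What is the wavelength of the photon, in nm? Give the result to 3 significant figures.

λ = 92.2 nm

E_1 = h²/(8m_eL²) = 6.732×10^-20 J, so ΔE = (6² − 2²)E_1 = 2.154×10^-18 J.
λ = hc/ΔE = (6.626×10^-34·2.998×10^8)/2.154×10^-18 = 9.22×10^-8 m = 92.2 nm.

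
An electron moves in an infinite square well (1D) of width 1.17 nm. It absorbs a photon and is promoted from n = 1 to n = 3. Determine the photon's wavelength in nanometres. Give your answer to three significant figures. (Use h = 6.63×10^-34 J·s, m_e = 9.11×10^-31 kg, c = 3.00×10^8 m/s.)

E_1 = h²/(8m_eL²) = 4.406×10^-20 J, so ΔE = (3² − 1²)E_1 = 3.525×10^-19 J.
λ = hc/ΔE = (6.63×10^-34·3.00×10^8)/3.525×10^-19 = 5.64×10^-7 m = 564 nm.

λ = 564 nm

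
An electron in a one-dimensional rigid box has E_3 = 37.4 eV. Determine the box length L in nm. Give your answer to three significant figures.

From E_n = n²h²/(8m_eL²), L = n·h/√(8m_eE_n).
E_3 = 37.4 eV = 5.991×10^-18 J, so L = 3·6.626×10^-34/√(8·9.109×10^-31·5.991×10^-18) = 3.01×10^-10 m = 0.301 nm.

L = 0.301 nm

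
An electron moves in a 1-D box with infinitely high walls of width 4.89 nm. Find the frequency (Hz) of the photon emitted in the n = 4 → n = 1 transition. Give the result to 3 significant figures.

E_1 = h²/(8m_eL²) = 2.520×10^-21 J and ΔE = (4² − 1²)E_1 = 3.780×10^-20 J.
f = ΔE/h = 3.780×10^-20/6.626×10^-34 = 5.70×10^13 Hz.

f = 5.70×10^13 Hz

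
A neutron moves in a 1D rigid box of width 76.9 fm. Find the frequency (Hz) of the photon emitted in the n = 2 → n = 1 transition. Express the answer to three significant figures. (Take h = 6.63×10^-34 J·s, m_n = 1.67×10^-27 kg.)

f = 2.52×10^19 Hz

E_1 = h²/(8m_nL²) = 5.564×10^-15 J and ΔE = (2² − 1²)E_1 = 1.669×10^-14 J.
f = ΔE/h = 1.669×10^-14/6.63×10^-34 = 2.52×10^19 Hz.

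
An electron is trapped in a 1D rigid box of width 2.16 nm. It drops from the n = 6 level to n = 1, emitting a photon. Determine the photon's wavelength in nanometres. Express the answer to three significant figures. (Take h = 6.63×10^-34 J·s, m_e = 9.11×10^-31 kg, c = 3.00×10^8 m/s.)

E_1 = h²/(8m_eL²) = 1.293×10^-20 J, so ΔE = (6² − 1²)E_1 = 4.525×10^-19 J.
λ = hc/ΔE = (6.63×10^-34·3.00×10^8)/4.525×10^-19 = 4.40×10^-7 m = 440 nm.

λ = 440 nm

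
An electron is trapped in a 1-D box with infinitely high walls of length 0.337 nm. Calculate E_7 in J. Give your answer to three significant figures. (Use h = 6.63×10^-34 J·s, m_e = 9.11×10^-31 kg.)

For an infinite well E_n = n²h²/(8m_eL²), so E_1 = h²/(8m_eL²) = (6.63×10^-34)²/(8·9.11×10^-31·(3.37×10^-10 m)²) = 5.311×10^-19 J.
Then E_7 = 7²·E_1 = 49·5.311×10^-19 J = 2.60×10^-17 J.

E_7 = 2.60×10^-17 J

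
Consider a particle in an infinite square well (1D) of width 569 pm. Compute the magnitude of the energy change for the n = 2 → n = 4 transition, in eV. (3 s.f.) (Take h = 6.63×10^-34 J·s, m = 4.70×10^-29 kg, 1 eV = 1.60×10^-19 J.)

E_1 = h²/(8mL²) = 3.611×10^-21 J.
|ΔE| = |2² − 4²|·E_1 = 12·3.611×10^-21 J = 4.333×10^-20 J = 0.271 eV.

|ΔE| = 0.271 eV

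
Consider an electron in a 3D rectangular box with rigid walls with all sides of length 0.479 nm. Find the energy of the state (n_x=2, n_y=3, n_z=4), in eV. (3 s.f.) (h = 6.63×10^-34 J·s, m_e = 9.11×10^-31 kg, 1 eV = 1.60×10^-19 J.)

For a 3D rectangular well E = (h²/8m_e)·Σ n_i²/L_i² = (6.63×10^-34)²/(8·9.11×10^-31) · [2²/(0.479 nm)² + 3²/(0.479 nm)² + 4²/(0.479 nm)²].
Evaluating gives E = 7.623×10^-18 J = 47.6 eV.

E = 47.6 eV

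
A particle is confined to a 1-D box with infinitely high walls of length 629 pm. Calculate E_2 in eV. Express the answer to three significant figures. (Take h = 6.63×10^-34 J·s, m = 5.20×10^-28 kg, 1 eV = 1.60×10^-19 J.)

E_2 = 0.00668 eV

For an infinite well E_n = n²h²/(8mL²), so E_1 = h²/(8mL²) = (6.63×10^-34)²/(8·5.20×10^-28·(6.29×10^-10 m)²) = 2.671×10^-22 J.
Then E_2 = 2²·E_1 = 4·2.671×10^-22 J = 1.068×10^-21 J.
Converting, E_2 = 1.068×10^-21 J / (1.60×10^-19 J/eV) = 0.00668 eV.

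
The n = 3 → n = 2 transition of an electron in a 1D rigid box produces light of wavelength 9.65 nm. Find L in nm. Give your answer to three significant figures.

The photon carries ΔE = hc/λ = 6.626×10^-34·2.998×10^8/9.65×10^-9 m = 2.059×10^-17 J.
Since ΔE = (3² − 2²)E_1, E_1 = 4.118×10^-18 J, and L = h/√(8m_eE_1) = 1.21×10^-10 m = 0.121 nm.

L = 0.121 nm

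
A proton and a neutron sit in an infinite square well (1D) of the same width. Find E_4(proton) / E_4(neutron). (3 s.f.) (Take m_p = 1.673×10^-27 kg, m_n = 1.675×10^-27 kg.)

E_n ∝ 1/m at fixed n and L, so the ratio is m_n/m_p = 1.675×10^-27/1.673×10^-27 = 1.00.

1.00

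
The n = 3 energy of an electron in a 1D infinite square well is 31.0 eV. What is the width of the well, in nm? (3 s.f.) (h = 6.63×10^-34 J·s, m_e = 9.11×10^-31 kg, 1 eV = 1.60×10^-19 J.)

From E_n = n²h²/(8m_eL²), L = n·h/√(8m_eE_n).
E_3 = 31.0 eV = 4.960×10^-18 J, so L = 3·6.63×10^-34/√(8·9.11×10^-31·4.960×10^-18) = 3.31×10^-10 m = 0.331 nm.

L = 0.331 nm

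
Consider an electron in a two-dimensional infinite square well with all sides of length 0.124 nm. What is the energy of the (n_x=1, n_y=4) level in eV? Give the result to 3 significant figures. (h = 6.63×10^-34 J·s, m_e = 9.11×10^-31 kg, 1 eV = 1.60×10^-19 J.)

For a 2D rectangular well E = (h²/8m_e)·Σ n_i²/L_i² = (6.63×10^-34)²/(8·9.11×10^-31) · [1²/(0.124 nm)² + 4²/(0.124 nm)²].
Evaluating gives E = 6.668×10^-17 J = 417 eV.

E = 417 eV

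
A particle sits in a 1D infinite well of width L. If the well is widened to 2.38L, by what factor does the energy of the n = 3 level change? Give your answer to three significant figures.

E_n ∝ 1/L², so the energy scales by 1/2.38² = 0.177.

0.177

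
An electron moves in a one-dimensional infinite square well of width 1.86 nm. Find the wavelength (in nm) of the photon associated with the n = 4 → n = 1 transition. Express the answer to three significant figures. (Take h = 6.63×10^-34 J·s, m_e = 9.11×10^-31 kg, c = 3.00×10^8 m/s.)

λ = 761 nm

E_1 = h²/(8m_eL²) = 1.743×10^-20 J, so ΔE = (4² − 1²)E_1 = 2.615×10^-19 J.
λ = hc/ΔE = (6.63×10^-34·3.00×10^8)/2.615×10^-19 = 7.61×10^-7 m = 761 nm.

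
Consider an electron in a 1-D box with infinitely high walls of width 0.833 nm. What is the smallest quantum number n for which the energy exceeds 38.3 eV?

n = 9

E_1 = h²/(8m_eL²) = 8.683×10^-20 J = 0.5420 eV.
Need n² > 38.3/0.5420 = 70.66, i.e. n > 8.406.
The smallest integer satisfying this is n = 9.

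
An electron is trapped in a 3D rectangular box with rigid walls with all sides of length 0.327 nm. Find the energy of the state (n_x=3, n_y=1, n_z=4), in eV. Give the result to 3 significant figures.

E = 91.4 eV

For a 3D rectangular well E = (h²/8m_e)·Σ n_i²/L_i² = (6.626×10^-34)²/(8·9.109×10^-31) · [3²/(0.327 nm)² + 1²/(0.327 nm)² + 4²/(0.327 nm)²].
Evaluating gives E = 1.465×10^-17 J = 91.4 eV.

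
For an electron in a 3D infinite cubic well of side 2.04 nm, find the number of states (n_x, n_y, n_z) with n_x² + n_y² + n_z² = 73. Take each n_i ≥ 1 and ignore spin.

degeneracy = 3

The level has n_x² + n_y² + n_z² = 73. The ordered positive-integer solutions are (1, 6, 6), (6, 1, 6), (6, 6, 1).
That gives 3 states.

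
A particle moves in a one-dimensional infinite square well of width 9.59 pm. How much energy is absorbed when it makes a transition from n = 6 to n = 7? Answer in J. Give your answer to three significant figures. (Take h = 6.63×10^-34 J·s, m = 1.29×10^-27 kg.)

E_1 = h²/(8mL²) = 4.631×10^-19 J.
|ΔE| = |6² − 7²|·E_1 = 13·4.631×10^-19 J = 6.02×10^-18 J.

|ΔE| = 6.02×10^-18 J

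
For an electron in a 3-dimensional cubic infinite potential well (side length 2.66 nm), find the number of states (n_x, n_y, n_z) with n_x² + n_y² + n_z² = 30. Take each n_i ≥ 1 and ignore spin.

The level has n_x² + n_y² + n_z² = 30. The ordered positive-integer solutions are (1, 2, 5), (1, 5, 2), (2, 1, 5), (2, 5, 1), (5, 1, 2), (5, 2, 1).
That gives 6 states.

degeneracy = 6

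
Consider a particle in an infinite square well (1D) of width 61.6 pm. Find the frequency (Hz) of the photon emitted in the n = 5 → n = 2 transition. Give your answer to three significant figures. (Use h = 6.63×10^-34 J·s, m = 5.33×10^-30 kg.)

f = 8.61×10^16 Hz

E_1 = h²/(8mL²) = 2.717×10^-18 J and ΔE = (5² − 2²)E_1 = 5.706×10^-17 J.
f = ΔE/h = 5.706×10^-17/6.63×10^-34 = 8.61×10^16 Hz.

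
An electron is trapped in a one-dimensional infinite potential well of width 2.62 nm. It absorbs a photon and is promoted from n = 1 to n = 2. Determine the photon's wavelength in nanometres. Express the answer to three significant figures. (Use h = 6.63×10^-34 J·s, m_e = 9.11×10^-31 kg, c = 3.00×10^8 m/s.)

λ = 7.55×10^3 nm

E_1 = h²/(8m_eL²) = 8.787×10^-21 J, so ΔE = (2² − 1²)E_1 = 2.636×10^-20 J.
λ = hc/ΔE = (6.63×10^-34·3.00×10^8)/2.636×10^-20 = 7.55×10^-6 m = 7.55×10^3 nm.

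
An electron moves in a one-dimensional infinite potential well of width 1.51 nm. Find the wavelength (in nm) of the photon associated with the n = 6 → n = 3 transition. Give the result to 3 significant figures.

λ = 278 nm

E_1 = h²/(8m_eL²) = 2.642×10^-20 J, so ΔE = (6² − 3²)E_1 = 7.133×10^-19 J.
λ = hc/ΔE = (6.626×10^-34·2.998×10^8)/7.133×10^-19 = 2.78×10^-7 m = 278 nm.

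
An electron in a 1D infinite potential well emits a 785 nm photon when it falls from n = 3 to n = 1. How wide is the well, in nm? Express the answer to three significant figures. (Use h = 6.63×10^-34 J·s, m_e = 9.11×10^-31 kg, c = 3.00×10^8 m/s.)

The photon carries ΔE = hc/λ = 6.63×10^-34·3.00×10^8/7.85×10^-7 m = 2.534×10^-19 J.
Since ΔE = (3² − 1²)E_1, E_1 = 3.167×10^-20 J, and L = h/√(8m_eE_1) = 1.38×10^-9 m = 1.38 nm.

L = 1.38 nm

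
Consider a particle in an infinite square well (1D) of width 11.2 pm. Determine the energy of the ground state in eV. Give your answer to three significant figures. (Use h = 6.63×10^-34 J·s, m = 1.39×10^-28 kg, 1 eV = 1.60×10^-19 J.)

E_1 = 19.7 eV

For an infinite well E_n = n²h²/(8mL²), so E_1 = h²/(8mL²) = (6.63×10^-34)²/(8·1.39×10^-28·(1.12×10^-11 m)²) = 3.151×10^-18 J.
Converting, E_1 = 3.151×10^-18 J / (1.60×10^-19 J/eV) = 19.7 eV.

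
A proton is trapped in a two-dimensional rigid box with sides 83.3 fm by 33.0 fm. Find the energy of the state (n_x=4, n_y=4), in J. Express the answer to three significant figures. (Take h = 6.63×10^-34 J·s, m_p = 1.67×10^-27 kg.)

For a 2D rectangular well E = (h²/8m_p)·Σ n_i²/L_i² = (6.63×10^-34)²/(8·1.67×10^-27) · [4²/(83.3 fm)² + 4²/(33.0 fm)²].
Evaluating gives E = 5.59×10^-13 J.

E = 5.59×10^-13 J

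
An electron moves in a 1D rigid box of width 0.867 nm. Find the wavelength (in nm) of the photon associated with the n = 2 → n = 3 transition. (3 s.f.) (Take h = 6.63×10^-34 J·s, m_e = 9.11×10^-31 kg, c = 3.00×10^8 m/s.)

λ = 496 nm

E_1 = h²/(8m_eL²) = 8.024×10^-20 J, so ΔE = (3² − 2²)E_1 = 4.012×10^-19 J.
λ = hc/ΔE = (6.63×10^-34·3.00×10^8)/4.012×10^-19 = 4.96×10^-7 m = 496 nm.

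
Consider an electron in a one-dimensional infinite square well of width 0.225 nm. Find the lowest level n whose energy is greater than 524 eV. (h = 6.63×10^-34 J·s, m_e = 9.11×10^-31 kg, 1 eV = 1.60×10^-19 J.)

n = 9

E_1 = h²/(8m_eL²) = 1.191×10^-18 J = 7.444 eV.
Need n² > 524/7.444 = 70.39, i.e. n > 8.390.
The smallest integer satisfying this is n = 9.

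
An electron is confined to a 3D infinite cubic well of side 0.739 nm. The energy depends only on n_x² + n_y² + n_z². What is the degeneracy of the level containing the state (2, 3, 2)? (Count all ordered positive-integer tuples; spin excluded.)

degeneracy = 3

The level has n_x² + n_y² + n_z² = 17. The ordered positive-integer solutions are (2, 2, 3), (2, 3, 2), (3, 2, 2).
That gives 3 states.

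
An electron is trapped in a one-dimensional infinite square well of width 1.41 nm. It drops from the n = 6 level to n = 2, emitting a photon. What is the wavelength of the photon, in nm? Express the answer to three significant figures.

λ = 205 nm

E_1 = h²/(8m_eL²) = 3.030×10^-20 J, so ΔE = (6² − 2²)E_1 = 9.696×10^-19 J.
λ = hc/ΔE = (6.626×10^-34·2.998×10^8)/9.696×10^-19 = 2.05×10^-7 m = 205 nm.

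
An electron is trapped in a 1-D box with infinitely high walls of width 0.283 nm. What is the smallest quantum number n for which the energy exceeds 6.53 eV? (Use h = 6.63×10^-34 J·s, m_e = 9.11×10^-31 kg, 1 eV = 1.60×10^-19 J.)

n = 2

E_1 = h²/(8m_eL²) = 7.531×10^-19 J = 4.707 eV.
Need n² > 6.53/4.707 = 1.387, i.e. n > 1.178.
The smallest integer satisfying this is n = 2.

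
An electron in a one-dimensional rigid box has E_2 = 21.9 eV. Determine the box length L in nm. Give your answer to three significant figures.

L = 0.262 nm

From E_n = n²h²/(8m_eL²), L = n·h/√(8m_eE_n).
E_2 = 21.9 eV = 3.508×10^-18 J, so L = 2·6.626×10^-34/√(8·9.109×10^-31·3.508×10^-18) = 2.62×10^-10 m = 0.262 nm.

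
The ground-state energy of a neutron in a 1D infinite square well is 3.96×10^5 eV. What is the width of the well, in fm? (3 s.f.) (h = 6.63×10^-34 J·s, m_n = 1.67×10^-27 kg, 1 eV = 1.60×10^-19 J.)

L = 22.8 fm

From E_n = n²h²/(8m_nL²), L = n·h/√(8m_nE_n).
E_1 = 3.96×10^5 eV = 6.336×10^-14 J, so L = 1·6.63×10^-34/√(8·1.67×10^-27·6.336×10^-14) = 2.28×10^-14 m = 22.8 fm.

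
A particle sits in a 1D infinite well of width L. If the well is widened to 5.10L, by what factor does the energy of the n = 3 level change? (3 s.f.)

0.0384

E_n ∝ 1/L², so the energy scales by 1/5.10² = 0.0384.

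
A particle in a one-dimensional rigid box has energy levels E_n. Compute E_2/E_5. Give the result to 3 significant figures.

E_n ∝ n², so E_2/E_5 = 2²/5² = 4/25 = 0.160.

0.160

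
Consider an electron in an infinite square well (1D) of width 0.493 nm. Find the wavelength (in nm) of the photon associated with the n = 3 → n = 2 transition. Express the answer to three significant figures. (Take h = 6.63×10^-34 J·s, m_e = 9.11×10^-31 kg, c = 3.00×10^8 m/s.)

E_1 = h²/(8m_eL²) = 2.482×10^-19 J, so ΔE = (3² − 2²)E_1 = 1.241×10^-18 J.
λ = hc/ΔE = (6.63×10^-34·3.00×10^8)/1.241×10^-18 = 1.60×10^-7 m = 160 nm.

λ = 160 nm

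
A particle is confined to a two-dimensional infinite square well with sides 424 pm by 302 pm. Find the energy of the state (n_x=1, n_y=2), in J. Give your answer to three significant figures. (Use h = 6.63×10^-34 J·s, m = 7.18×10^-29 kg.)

E = 3.78×10^-20 J

For a 2D rectangular well E = (h²/8m)·Σ n_i²/L_i² = (6.63×10^-34)²/(8·7.18×10^-29) · [1²/(424 pm)² + 2²/(302 pm)²].
Evaluating gives E = 3.78×10^-20 J.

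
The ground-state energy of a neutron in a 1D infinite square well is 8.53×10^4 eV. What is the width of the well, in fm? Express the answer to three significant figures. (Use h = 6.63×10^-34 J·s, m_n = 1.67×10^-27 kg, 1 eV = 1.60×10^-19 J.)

From E_n = n²h²/(8m_nL²), L = n·h/√(8m_nE_n).
E_1 = 8.53×10^4 eV = 1.365×10^-14 J, so L = 1·6.63×10^-34/√(8·1.67×10^-27·1.365×10^-14) = 4.91×10^-14 m = 49.1 fm.

L = 49.1 fm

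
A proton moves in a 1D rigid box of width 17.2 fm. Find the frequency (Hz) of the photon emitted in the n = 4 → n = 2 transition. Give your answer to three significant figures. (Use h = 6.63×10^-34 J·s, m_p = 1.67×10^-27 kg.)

f = 2.01×10^21 Hz

E_1 = h²/(8m_pL²) = 1.112×10^-13 J and ΔE = (4² − 2²)E_1 = 1.334×10^-12 J.
f = ΔE/h = 1.334×10^-12/6.63×10^-34 = 2.01×10^21 Hz.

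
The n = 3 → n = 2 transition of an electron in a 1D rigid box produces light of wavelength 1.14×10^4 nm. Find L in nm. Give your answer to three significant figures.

L = 4.16 nm

The photon carries ΔE = hc/λ = 6.626×10^-34·2.998×10^8/1.14×10^-5 m = 1.743×10^-20 J.
Since ΔE = (3² − 2²)E_1, E_1 = 3.486×10^-21 J, and L = h/√(8m_eE_1) = 4.16×10^-9 m = 4.16 nm.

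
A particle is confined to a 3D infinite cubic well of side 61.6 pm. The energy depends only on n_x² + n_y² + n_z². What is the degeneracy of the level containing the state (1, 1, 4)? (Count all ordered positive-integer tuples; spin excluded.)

degeneracy = 3

The level has n_x² + n_y² + n_z² = 18. The ordered positive-integer solutions are (1, 1, 4), (1, 4, 1), (4, 1, 1).
That gives 3 states.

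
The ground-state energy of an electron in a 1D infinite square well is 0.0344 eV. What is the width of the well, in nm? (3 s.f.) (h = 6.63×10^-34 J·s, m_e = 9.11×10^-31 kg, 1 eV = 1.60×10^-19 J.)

L = 3.31 nm

From E_n = n²h²/(8m_eL²), L = n·h/√(8m_eE_n).
E_1 = 0.0344 eV = 5.504×10^-21 J, so L = 1·6.63×10^-34/√(8·9.11×10^-31·5.504×10^-21) = 3.31×10^-9 m = 3.31 nm.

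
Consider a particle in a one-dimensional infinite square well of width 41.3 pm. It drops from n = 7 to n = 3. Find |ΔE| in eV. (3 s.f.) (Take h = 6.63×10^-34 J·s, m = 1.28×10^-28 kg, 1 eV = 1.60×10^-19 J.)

E_1 = h²/(8mL²) = 2.517×10^-19 J.
|ΔE| = |7² − 3²|·E_1 = 40·2.517×10^-19 J = 1.007×10^-17 J = 62.9 eV.

|ΔE| = 62.9 eV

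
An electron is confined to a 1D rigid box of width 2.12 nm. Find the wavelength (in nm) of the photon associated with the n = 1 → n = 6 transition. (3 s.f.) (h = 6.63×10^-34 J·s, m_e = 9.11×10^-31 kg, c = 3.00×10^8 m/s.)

E_1 = h²/(8m_eL²) = 1.342×10^-20 J, so ΔE = (6² − 1²)E_1 = 4.697×10^-19 J.
λ = hc/ΔE = (6.63×10^-34·3.00×10^8)/4.697×10^-19 = 4.23×10^-7 m = 423 nm.

λ = 423 nm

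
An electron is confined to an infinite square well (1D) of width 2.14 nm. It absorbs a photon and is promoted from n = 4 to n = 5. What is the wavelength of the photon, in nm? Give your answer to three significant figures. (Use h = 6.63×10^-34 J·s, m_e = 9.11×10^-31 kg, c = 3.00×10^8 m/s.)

E_1 = h²/(8m_eL²) = 1.317×10^-20 J, so ΔE = (5² − 4²)E_1 = 1.185×10^-19 J.
λ = hc/ΔE = (6.63×10^-34·3.00×10^8)/1.185×10^-19 = 1.68×10^-6 m = 1.68×10^3 nm.

λ = 1.68×10^3 nm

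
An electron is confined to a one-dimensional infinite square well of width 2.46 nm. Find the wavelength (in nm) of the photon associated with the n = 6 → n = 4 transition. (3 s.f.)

E_1 = h²/(8m_eL²) = 9.956×10^-21 J, so ΔE = (6² − 4²)E_1 = 1.991×10^-19 J.
λ = hc/ΔE = (6.626×10^-34·2.998×10^8)/1.991×10^-19 = 9.98×10^-7 m = 998 nm.

λ = 998 nm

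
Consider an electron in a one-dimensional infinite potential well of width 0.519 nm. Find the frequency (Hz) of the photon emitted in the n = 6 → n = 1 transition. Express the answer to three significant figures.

f = 1.18×10^16 Hz

E_1 = h²/(8m_eL²) = 2.237×10^-19 J and ΔE = (6² − 1²)E_1 = 7.829×10^-18 J.
f = ΔE/h = 7.829×10^-18/6.626×10^-34 = 1.18×10^16 Hz.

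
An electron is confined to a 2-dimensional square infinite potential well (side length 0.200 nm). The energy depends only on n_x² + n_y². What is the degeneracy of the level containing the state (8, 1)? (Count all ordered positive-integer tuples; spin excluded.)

The level has n_x² + n_y² = 65. The ordered positive-integer solutions are (1, 8), (4, 7), (7, 4), (8, 1).
That gives 4 states.

degeneracy = 4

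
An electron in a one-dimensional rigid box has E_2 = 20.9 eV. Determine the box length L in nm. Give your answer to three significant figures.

L = 0.268 nm

From E_n = n²h²/(8m_eL²), L = n·h/√(8m_eE_n).
E_2 = 20.9 eV = 3.348×10^-18 J, so L = 2·6.626×10^-34/√(8·9.109×10^-31·3.348×10^-18) = 2.68×10^-10 m = 0.268 nm.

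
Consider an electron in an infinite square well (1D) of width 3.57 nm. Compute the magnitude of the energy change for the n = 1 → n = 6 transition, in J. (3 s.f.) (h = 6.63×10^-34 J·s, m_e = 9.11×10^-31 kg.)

E_1 = h²/(8m_eL²) = 4.732×10^-21 J.
|ΔE| = |1² − 6²|·E_1 = 35·4.732×10^-21 J = 1.66×10^-19 J.

|ΔE| = 1.66×10^-19 J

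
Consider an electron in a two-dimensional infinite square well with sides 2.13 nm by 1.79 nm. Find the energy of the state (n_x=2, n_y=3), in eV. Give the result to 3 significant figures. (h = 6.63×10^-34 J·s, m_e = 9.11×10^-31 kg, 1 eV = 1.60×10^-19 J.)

E = 1.39 eV

For a 2D rectangular well E = (h²/8m_e)·Σ n_i²/L_i² = (6.63×10^-34)²/(8·9.11×10^-31) · [2²/(2.13 nm)² + 3²/(1.79 nm)²].
Evaluating gives E = 2.226×10^-19 J = 1.39 eV.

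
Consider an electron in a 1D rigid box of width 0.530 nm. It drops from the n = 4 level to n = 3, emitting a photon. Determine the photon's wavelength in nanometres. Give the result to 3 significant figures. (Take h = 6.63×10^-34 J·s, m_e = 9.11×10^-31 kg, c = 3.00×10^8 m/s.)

E_1 = h²/(8m_eL²) = 2.147×10^-19 J, so ΔE = (4² − 3²)E_1 = 1.503×10^-18 J.
λ = hc/ΔE = (6.63×10^-34·3.00×10^8)/1.503×10^-18 = 1.32×10^-7 m = 132 nm.

λ = 132 nm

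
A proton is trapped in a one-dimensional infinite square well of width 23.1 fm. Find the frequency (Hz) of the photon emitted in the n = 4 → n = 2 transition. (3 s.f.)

E_1 = h²/(8m_pL²) = 6.147×10^-14 J and ΔE = (4² − 2²)E_1 = 7.376×10^-13 J.
f = ΔE/h = 7.376×10^-13/6.626×10^-34 = 1.11×10^21 Hz.

f = 1.11×10^21 Hz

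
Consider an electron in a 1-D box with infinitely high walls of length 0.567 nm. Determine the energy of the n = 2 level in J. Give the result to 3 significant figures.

E_2 = 7.50×10^-19 J

For an infinite well E_n = n²h²/(8m_eL²), so E_1 = h²/(8m_eL²) = (6.626×10^-34)²/(8·9.109×10^-31·(5.67×10^-10 m)²) = 1.874×10^-19 J.
Then E_2 = 2²·E_1 = 4·1.874×10^-19 J = 7.50×10^-19 J.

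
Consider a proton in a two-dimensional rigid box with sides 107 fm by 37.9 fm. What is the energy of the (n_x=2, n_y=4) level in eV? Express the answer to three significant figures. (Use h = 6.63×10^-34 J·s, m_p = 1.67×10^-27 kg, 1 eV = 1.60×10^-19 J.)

E = 2.36×10^6 eV

For a 2D rectangular well E = (h²/8m_p)·Σ n_i²/L_i² = (6.63×10^-34)²/(8·1.67×10^-27) · [2²/(107 fm)² + 4²/(37.9 fm)²].
Evaluating gives E = 3.780×10^-13 J = 2.36×10^6 eV.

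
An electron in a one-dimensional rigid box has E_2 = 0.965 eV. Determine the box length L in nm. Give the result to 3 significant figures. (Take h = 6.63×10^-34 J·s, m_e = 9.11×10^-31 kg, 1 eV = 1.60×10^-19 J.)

L = 1.25 nm

From E_n = n²h²/(8m_eL²), L = n·h/√(8m_eE_n).
E_2 = 0.965 eV = 1.544×10^-19 J, so L = 2·6.63×10^-34/√(8·9.11×10^-31·1.544×10^-19) = 1.25×10^-9 m = 1.25 nm.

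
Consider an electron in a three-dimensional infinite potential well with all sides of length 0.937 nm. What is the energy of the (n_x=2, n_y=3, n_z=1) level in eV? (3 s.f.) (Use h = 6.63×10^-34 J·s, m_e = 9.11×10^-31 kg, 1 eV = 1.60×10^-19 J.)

For a 3D rectangular well E = (h²/8m_e)·Σ n_i²/L_i² = (6.63×10^-34)²/(8·9.11×10^-31) · [2²/(0.937 nm)² + 3²/(0.937 nm)² + 1²/(0.937 nm)²].
Evaluating gives E = 9.618×10^-19 J = 6.01 eV.

E = 6.01 eV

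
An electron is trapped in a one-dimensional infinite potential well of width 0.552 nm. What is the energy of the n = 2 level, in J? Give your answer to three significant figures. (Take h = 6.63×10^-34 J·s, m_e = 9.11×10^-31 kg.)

E_2 = 7.92×10^-19 J

For an infinite well E_n = n²h²/(8m_eL²), so E_1 = h²/(8m_eL²) = (6.63×10^-34)²/(8·9.11×10^-31·(5.52×10^-10 m)²) = 1.979×10^-19 J.
Then E_2 = 2²·E_1 = 4·1.979×10^-19 J = 7.92×10^-19 J.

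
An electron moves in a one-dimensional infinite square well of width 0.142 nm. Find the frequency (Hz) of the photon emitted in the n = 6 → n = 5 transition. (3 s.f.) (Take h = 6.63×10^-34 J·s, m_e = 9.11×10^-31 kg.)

E_1 = h²/(8m_eL²) = 2.991×10^-18 J and ΔE = (6² − 5²)E_1 = 3.290×10^-17 J.
f = ΔE/h = 3.290×10^-17/6.63×10^-34 = 4.96×10^16 Hz.

f = 4.96×10^16 Hz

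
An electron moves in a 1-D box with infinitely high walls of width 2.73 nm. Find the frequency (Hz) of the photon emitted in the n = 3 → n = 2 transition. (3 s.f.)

f = 6.10×10^13 Hz

E_1 = h²/(8m_eL²) = 8.084×10^-21 J and ΔE = (3² − 2²)E_1 = 4.042×10^-20 J.
f = ΔE/h = 4.042×10^-20/6.626×10^-34 = 6.10×10^13 Hz.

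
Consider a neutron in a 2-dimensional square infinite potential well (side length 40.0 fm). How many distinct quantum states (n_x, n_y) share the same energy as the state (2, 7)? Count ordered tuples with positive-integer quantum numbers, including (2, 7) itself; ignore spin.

degeneracy = 2

The level has n_x² + n_y² = 53. The ordered positive-integer solutions are (2, 7), (7, 2).
That gives 2 states.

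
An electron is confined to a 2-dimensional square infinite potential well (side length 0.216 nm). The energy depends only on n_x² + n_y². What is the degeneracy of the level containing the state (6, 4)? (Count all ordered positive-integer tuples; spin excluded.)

degeneracy = 2

The level has n_x² + n_y² = 52. The ordered positive-integer solutions are (4, 6), (6, 4).
That gives 2 states.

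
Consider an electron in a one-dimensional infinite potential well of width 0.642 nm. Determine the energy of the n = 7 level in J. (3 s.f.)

E_7 = 7.16×10^-18 J

For an infinite well E_n = n²h²/(8m_eL²), so E_1 = h²/(8m_eL²) = (6.626×10^-34)²/(8·9.109×10^-31·(6.42×10^-10 m)²) = 1.462×10^-19 J.
Then E_7 = 7²·E_1 = 49·1.462×10^-19 J = 7.16×10^-18 J.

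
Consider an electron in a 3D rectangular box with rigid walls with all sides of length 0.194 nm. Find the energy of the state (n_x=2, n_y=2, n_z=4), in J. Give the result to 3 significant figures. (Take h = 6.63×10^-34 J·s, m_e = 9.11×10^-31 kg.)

E = 3.85×10^-17 J

For a 3D rectangular well E = (h²/8m_e)·Σ n_i²/L_i² = (6.63×10^-34)²/(8·9.11×10^-31) · [2²/(0.194 nm)² + 2²/(0.194 nm)² + 4²/(0.194 nm)²].
Evaluating gives E = 3.85×10^-17 J.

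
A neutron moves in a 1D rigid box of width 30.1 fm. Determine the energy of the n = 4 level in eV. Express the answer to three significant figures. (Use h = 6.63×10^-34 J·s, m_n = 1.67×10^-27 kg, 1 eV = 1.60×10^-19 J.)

E_4 = 3.63×10^6 eV

For an infinite well E_n = n²h²/(8m_nL²), so E_1 = h²/(8m_nL²) = (6.63×10^-34)²/(8·1.67×10^-27·(3.01×10^-14 m)²) = 3.632×10^-14 J.
Then E_4 = 4²·E_1 = 16·3.632×10^-14 J = 5.811×10^-13 J.
Converting, E_4 = 5.811×10^-13 J / (1.60×10^-19 J/eV) = 3.63×10^6 eV.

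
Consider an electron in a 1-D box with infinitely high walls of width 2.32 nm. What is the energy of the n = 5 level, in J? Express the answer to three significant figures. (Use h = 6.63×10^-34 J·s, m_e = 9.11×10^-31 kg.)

For an infinite well E_n = n²h²/(8m_eL²), so E_1 = h²/(8m_eL²) = (6.63×10^-34)²/(8·9.11×10^-31·(2.32×10^-9 m)²) = 1.121×10^-20 J.
Then E_5 = 5²·E_1 = 25·1.121×10^-20 J = 2.80×10^-19 J.

E_5 = 2.80×10^-19 J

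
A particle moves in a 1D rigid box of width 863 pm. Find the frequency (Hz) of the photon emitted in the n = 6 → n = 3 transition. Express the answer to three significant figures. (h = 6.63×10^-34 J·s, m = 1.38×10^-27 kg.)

E_1 = h²/(8mL²) = 5.346×10^-23 J and ΔE = (6² − 3²)E_1 = 1.443×10^-21 J.
f = ΔE/h = 1.443×10^-21/6.63×10^-34 = 2.18×10^12 Hz.

f = 2.18×10^12 Hz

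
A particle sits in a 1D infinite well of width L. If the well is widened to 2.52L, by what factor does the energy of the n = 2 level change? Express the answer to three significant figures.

0.157

E_n ∝ 1/L², so the energy scales by 1/2.52² = 0.157.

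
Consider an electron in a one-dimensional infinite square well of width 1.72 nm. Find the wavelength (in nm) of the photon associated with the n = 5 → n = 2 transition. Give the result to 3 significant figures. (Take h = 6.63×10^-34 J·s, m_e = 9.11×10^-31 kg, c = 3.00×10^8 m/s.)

λ = 465 nm

E_1 = h²/(8m_eL²) = 2.039×10^-20 J, so ΔE = (5² − 2²)E_1 = 4.282×10^-19 J.
λ = hc/ΔE = (6.63×10^-34·3.00×10^8)/4.282×10^-19 = 4.65×10^-7 m = 465 nm.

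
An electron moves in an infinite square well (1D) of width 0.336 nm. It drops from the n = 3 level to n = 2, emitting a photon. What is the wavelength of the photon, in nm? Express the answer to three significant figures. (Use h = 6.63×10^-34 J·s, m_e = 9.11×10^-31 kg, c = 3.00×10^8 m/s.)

λ = 74.5 nm

E_1 = h²/(8m_eL²) = 5.342×10^-19 J, so ΔE = (3² − 2²)E_1 = 2.671×10^-18 J.
λ = hc/ΔE = (6.63×10^-34·3.00×10^8)/2.671×10^-18 = 7.45×10^-8 m = 74.5 nm.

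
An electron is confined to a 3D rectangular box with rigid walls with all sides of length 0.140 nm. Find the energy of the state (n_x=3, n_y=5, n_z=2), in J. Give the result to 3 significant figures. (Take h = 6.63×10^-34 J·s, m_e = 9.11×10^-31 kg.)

E = 1.17×10^-16 J

For a 3D rectangular well E = (h²/8m_e)·Σ n_i²/L_i² = (6.63×10^-34)²/(8·9.11×10^-31) · [3²/(0.140 nm)² + 5²/(0.140 nm)² + 2²/(0.140 nm)²].
Evaluating gives E = 1.17×10^-16 J.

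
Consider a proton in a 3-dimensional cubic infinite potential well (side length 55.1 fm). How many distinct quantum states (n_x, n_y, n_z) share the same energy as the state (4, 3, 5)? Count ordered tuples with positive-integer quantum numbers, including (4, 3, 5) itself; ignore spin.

The level has n_x² + n_y² + n_z² = 50. The ordered positive-integer solutions are (3, 4, 5), (3, 5, 4), (4, 3, 5), (4, 5, 3), (5, 3, 4), (5, 4, 3).
That gives 6 states.

degeneracy = 6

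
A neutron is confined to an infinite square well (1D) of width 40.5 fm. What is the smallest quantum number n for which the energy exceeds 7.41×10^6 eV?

E_1 = h²/(8m_nL²) = 1.998×10^-14 J = 1.247×10^5 eV.
Need n² > 7.41×10^6/1.247×10^5 = 59.42, i.e. n > 7.708.
The smallest integer satisfying this is n = 8.

n = 8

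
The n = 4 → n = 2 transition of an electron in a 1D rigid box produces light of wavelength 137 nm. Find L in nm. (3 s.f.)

L = 0.706 nm

The photon carries ΔE = hc/λ = 6.626×10^-34·2.998×10^8/1.37×10^-7 m = 1.450×10^-18 J.
Since ΔE = (4² − 2²)E_1, E_1 = 1.208×10^-19 J, and L = h/√(8m_eE_1) = 7.06×10^-10 m = 0.706 nm.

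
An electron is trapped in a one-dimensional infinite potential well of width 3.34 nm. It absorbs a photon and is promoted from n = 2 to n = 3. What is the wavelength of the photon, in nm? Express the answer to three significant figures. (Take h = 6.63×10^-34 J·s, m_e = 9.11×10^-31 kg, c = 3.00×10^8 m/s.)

λ = 7.36×10^3 nm

E_1 = h²/(8m_eL²) = 5.407×10^-21 J, so ΔE = (3² − 2²)E_1 = 2.703×10^-20 J.
λ = hc/ΔE = (6.63×10^-34·3.00×10^8)/2.703×10^-20 = 7.36×10^-6 m = 7.36×10^3 nm.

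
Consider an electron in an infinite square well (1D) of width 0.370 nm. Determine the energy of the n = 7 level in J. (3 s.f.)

For an infinite well E_n = n²h²/(8m_eL²), so E_1 = h²/(8m_eL²) = (6.626×10^-34)²/(8·9.109×10^-31·(3.70×10^-10 m)²) = 4.401×10^-19 J.
Then E_7 = 7²·E_1 = 49·4.401×10^-19 J = 2.16×10^-17 J.

E_7 = 2.16×10^-17 J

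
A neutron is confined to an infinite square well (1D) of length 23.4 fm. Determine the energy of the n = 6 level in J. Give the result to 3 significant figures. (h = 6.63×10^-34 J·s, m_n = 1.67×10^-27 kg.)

For an infinite well E_n = n²h²/(8m_nL²), so E_1 = h²/(8m_nL²) = (6.63×10^-34)²/(8·1.67×10^-27·(2.34×10^-14 m)²) = 6.009×10^-14 J.
Then E_6 = 6²·E_1 = 36·6.009×10^-14 J = 2.16×10^-12 J.

E_6 = 2.16×10^-12 J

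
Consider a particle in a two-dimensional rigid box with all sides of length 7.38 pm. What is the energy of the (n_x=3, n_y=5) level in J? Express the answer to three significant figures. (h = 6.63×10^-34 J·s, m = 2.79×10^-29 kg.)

E = 1.23×10^-15 J

For a 2D rectangular well E = (h²/8m)·Σ n_i²/L_i² = (6.63×10^-34)²/(8·2.79×10^-29) · [3²/(7.38 pm)² + 5²/(7.38 pm)²].
Evaluating gives E = 1.23×10^-15 J.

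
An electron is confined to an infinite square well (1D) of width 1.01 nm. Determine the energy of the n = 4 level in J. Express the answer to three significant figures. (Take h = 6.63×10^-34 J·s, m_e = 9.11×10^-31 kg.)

E_4 = 9.46×10^-19 J

For an infinite well E_n = n²h²/(8m_eL²), so E_1 = h²/(8m_eL²) = (6.63×10^-34)²/(8·9.11×10^-31·(1.01×10^-9 m)²) = 5.913×10^-20 J.
Then E_4 = 4²·E_1 = 16·5.913×10^-20 J = 9.46×10^-19 J.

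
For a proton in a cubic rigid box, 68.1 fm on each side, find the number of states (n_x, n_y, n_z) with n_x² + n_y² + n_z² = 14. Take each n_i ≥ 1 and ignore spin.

degeneracy = 6

The level has n_x² + n_y² + n_z² = 14. The ordered positive-integer solutions are (1, 2, 3), (1, 3, 2), (2, 1, 3), (2, 3, 1), (3, 1, 2), (3, 2, 1).
That gives 6 states.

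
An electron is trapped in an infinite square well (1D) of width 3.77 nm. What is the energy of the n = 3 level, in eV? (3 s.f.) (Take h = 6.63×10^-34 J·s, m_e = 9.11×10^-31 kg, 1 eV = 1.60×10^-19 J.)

E_3 = 0.239 eV

For an infinite well E_n = n²h²/(8m_eL²), so E_1 = h²/(8m_eL²) = (6.63×10^-34)²/(8·9.11×10^-31·(3.77×10^-9 m)²) = 4.244×10^-21 J.
Then E_3 = 3²·E_1 = 9·4.244×10^-21 J = 3.820×10^-20 J.
Converting, E_3 = 3.820×10^-20 J / (1.60×10^-19 J/eV) = 0.239 eV.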